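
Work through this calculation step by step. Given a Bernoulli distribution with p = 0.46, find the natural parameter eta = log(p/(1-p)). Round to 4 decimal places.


Natural parameter for Bernoulli: eta = log(p/(1-p)).
p = 0.46, 1-p = 0.54.
p/(1-p) = 0.851852.
eta = log(0.851852) = -0.1603

-0.1603


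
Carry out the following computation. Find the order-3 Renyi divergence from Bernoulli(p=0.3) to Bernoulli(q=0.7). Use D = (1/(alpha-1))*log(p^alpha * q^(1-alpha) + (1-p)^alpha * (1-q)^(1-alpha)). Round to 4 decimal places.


Renyi divergence of order alpha between Bernoulli distributions:
D = (1/(alpha-1))*log(p^alpha * q^(1-alpha) + (1-p)^alpha * (1-q)^(1-alpha)).
alpha = 3, p = 0.3, q = 0.7.
p^alpha * q^(1-alpha) = 0.3^3 * 0.7^-2 = 0.055102.
(1-p)^alpha * (1-q)^(1-alpha) = 0.7^3 * 0.3^-2 = 3.811111.
sum = 0.055102 + 3.811111 = 3.866213.
D = (1/2)*log(3.866213) = 0.6761

0.6761


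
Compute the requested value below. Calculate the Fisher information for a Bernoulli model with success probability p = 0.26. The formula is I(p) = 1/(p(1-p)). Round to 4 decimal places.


For Bernoulli(p), Fisher information is I(p) = 1/(p*(1-p)).
p = 0.26, 1-p = 0.74.
p*(1-p) = 0.1924.
I(p) = 1/0.1924 = 5.1975

5.1975


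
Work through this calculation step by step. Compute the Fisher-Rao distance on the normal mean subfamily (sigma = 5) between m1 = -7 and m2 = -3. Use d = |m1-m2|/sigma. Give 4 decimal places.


On the fixed-variance normal subfamily, geodesic distance = |m1-m2|/sigma.
|-7 - -3| = 4.
sigma = 5.
d = 4/5 = 0.8000

0.8000


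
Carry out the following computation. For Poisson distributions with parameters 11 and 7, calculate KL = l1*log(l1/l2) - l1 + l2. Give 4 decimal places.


KL divergence for Poisson:
KL = l1*log(l1/l2) - l1 + l2.
l1 = 11, l2 = 7.
log(11/7) = 0.451985.
l1*log(l1/l2) = 11 * 0.451985 = 4.971836.
KL = 4.971836 - 11 + 7 = 0.9718

0.9718


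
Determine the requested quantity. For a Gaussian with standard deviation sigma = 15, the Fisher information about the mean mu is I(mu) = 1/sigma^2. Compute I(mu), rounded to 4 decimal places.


The Fisher information for the mean of a normal distribution is I(mu) = 1/sigma^2.
sigma = 15, so sigma^2 = 225.
I(mu) = 1/225 = 0.0044

0.0044


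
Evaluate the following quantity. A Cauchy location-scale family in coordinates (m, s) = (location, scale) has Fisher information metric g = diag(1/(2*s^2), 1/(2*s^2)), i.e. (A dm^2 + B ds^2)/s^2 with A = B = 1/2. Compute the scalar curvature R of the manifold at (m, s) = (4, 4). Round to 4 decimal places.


The metric has the form g = (A dm^2 + B ds^2)/s^2 with A = 1/2, B = 1/2.
Substitute u = sqrt(A/B)*m: g = B*(du^2 + ds^2)/s^2, i.e. B times the
Poincare upper half-plane metric, which has constant Gaussian curvature -1.
Scaling a 2D metric by a constant c divides the Gaussian curvature by c,
so K = -1/B = -1/(1/2) = -2.0000 everywhere (the point (m, s) = (4, 4) is irrelevant:
the curvature is constant).
Scalar curvature in dimension 2: R = 2K = -2/(1/2) = -4.0000.

-4.0000


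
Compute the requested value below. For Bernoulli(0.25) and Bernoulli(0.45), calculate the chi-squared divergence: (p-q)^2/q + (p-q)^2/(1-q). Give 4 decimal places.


Chi-squared divergence between Bernoulli distributions:
chi^2 = (p-q)^2/q + (p-q)^2/(1-q).
p = 0.25, q = 0.45, p-q = -0.2.
(p-q)^2 = 0.04.
term1 = 0.04/0.45 = 0.088889.
term2 = 0.04/0.55 = 0.072727.
chi^2 = 0.088889 + 0.072727 = 0.1616

0.1616


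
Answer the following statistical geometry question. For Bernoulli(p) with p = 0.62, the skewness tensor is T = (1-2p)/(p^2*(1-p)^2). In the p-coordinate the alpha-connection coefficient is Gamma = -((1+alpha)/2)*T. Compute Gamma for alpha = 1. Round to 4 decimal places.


Skewness (Amari-Chentsov) tensor: T = (1-2p)/(p^2*(1-p)^2).
p = 0.62, 1-2p = -0.24, p^2 = 0.3844, (1-p)^2 = 0.1444.
T = -0.24/(0.3844 * 0.1444) = -4.323751.
In the p-coordinate, Gamma^(alpha) = Gamma^(0) - (alpha/2)*T with Gamma^(0) = (1/2)*g'(p) = -T/2,
so Gamma^(alpha) = -((1+alpha)/2)*T.
alpha = 1, -(1+alpha)/2 = -1.0.
Gamma = -1.0 * -4.323751 = 4.3238

4.3238


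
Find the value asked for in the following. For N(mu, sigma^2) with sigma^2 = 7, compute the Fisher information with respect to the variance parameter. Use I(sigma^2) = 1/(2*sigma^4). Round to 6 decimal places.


Fisher information for variance: I(sigma^2) = 1/(2*sigma^4).
sigma^2 = 7, so sigma^4 = 49.
I = 1/(2*49) = 1/98 = 0.010204

0.010204


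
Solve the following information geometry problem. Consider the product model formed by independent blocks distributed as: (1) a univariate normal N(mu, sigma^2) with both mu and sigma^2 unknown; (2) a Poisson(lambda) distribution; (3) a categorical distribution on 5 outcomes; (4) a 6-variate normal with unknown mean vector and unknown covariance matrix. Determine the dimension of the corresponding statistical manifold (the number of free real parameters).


The dimension of a statistical manifold equals the number of free
(independent) real parameters of the model. For a product of independent
blocks the parameter counts add.
- normal (mu, sigma^2): 2.
- Poisson (lambda): 1.
- categorical on 5 outcomes (probabilities sum to 1): 5-1 = 4.
- 6-variate normal: 6 (mean) + 6*7/2 = 21 (symmetric covariance) = 27.
Total = 2 + 1 + 4 + 27 = 34.
Dimension = 34

34


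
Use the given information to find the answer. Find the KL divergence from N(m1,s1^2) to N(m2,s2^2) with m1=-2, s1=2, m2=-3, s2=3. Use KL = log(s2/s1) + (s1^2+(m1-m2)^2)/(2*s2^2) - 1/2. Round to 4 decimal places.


KL divergence between normal distributions:
KL = log(s2/s1) + (s1^2 + (m1-m2)^2)/(2*s2^2) - 1/2.
log(3/2) = 0.405465.
(2^2 + (-2--3)^2)/(2*3^2) = (4 + 1)/18 = 0.277778.
KL = 0.405465 + 0.277778 - 0.5 = 0.1832

0.1832


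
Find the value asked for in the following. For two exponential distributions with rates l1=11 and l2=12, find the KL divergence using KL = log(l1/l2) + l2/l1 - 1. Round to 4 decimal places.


KL divergence for exponential family:
KL = log(l1/l2) + l2/l1 - 1.
log(11/12) = -0.087011.
12/11 = 1.090909.
KL = -0.087011 + 1.090909 - 1 = 0.0039

0.0039


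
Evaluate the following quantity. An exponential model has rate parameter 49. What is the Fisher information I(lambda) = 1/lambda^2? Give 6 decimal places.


Fisher information for exponential: I(lambda) = 1/lambda^2.
lambda = 49, lambda^2 = 2401.
I = 1/2401 = 0.000416

0.000416


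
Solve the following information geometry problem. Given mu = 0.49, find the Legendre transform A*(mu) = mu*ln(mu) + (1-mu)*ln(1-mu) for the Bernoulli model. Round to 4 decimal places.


Legendre transform for Bernoulli:
A*(mu) = mu*log(mu) + (1-mu)*log(1-mu).
mu = 0.49, 1-mu = 0.51.
mu*log(mu) = 0.49*log(0.49) = -0.349541.
(1-mu)*log(1-mu) = 0.51*log(0.51) = -0.343406.
A* = -0.349541 + -0.343406 = -0.6929

-0.6929


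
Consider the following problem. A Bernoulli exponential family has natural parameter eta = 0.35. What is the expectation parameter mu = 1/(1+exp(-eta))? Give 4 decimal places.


Dual coordinate (expectation parameter) for Bernoulli:
mu = 1/(1+exp(-eta)).
eta = 0.35.
exp(-eta) = exp(-0.35) = 0.704688.
mu = 1/(1+0.704688) = 0.5866

0.5866


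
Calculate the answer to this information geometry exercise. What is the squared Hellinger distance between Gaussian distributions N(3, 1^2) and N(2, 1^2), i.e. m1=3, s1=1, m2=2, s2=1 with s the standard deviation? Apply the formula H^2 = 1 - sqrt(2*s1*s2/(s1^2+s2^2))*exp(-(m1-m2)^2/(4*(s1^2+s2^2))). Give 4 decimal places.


Squared Hellinger distance for Gaussians:
H^2 = 1 - sqrt(2*s1*s2/(s1^2+s2^2)) * exp(-(m1-m2)^2/(4*(s1^2+s2^2))).
s1^2 = 1, s2^2 = 1, s1^2+s2^2 = 2.
sqrt(2*1*1/(2)) = 1.0.
(m1-m2)^2 = (1)^2 = 1.
exp(-1/(4*2)) = exp(-0.125) = 0.882497.
H^2 = 1 - 1.0*0.882497 = 0.1175

0.1175


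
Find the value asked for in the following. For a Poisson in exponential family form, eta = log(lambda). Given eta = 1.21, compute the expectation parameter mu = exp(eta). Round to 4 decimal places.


Expectation parameter for Poisson exponential family:
mu = exp(eta).
eta = 1.21.
mu = exp(1.21) = 3.3535

3.3535


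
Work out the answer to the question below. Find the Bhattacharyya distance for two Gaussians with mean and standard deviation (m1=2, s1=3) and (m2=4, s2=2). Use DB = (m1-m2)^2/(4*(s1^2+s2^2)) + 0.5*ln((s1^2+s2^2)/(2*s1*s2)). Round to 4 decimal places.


Bhattacharyya distance between two Gaussians:
DB = (m1-m2)^2/(4*(s1^2+s2^2)) + (1/2)*ln((s1^2+s2^2)/(2*s1*s2)).
(m1-m2)^2 = (-2)^2 = 4.
s1^2+s2^2 = 9 + 4 = 13.
term1 = 4/52 = 0.076923.
term2 = 0.5*ln(13/12.0) = 0.040021.
DB = 0.076923 + 0.040021 = 0.1169

0.1169


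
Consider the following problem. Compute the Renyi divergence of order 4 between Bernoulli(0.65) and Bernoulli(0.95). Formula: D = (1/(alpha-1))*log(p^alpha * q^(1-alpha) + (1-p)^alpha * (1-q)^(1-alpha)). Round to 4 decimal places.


Renyi divergence of order alpha between Bernoulli distributions:
D = (1/(alpha-1))*log(p^alpha * q^(1-alpha) + (1-p)^alpha * (1-q)^(1-alpha)).
alpha = 4, p = 0.65, q = 0.95.
p^alpha * q^(1-alpha) = 0.65^4 * 0.95^-3 = 0.208201.
(1-p)^alpha * (1-q)^(1-alpha) = 0.35^4 * 0.05^-3 = 120.05.
sum = 0.208201 + 120.05 = 120.258201.
D = (1/3)*log(120.258201) = 1.5965

1.5965


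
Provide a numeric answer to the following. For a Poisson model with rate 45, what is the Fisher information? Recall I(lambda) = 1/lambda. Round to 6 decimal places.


Fisher information for Poisson: I(lambda) = 1/lambda.
lambda = 45.
I(lambda) = 1/45 = 0.022222

0.022222


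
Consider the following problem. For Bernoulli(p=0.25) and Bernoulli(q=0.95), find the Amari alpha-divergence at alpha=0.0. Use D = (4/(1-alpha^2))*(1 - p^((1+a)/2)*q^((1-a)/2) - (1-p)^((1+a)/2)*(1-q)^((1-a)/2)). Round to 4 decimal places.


Amari alpha-divergence:
D = (4/(1-alpha^2))*(1 - p^((1+a)/2)*q^((1-a)/2) - (1-p)^((1+a)/2)*(1-q)^((1-a)/2)).
alpha = 0.0, p = 0.25, q = 0.95.
e1 = (1+alpha)/2 = 0.5, e2 = (1-alpha)/2 = 0.5.
t1 = p^e1 * q^e2 = 0.25^0.5 * 0.95^0.5 = 0.48734.
t2 = (1-p)^e1 * (1-q)^e2 = 0.75^0.5 * 0.05^0.5 = 0.193649.
4/(1-alpha^2) = 4.0.
D = 4.0*(1 - 0.48734 - 0.193649) = 1.2760

1.2760


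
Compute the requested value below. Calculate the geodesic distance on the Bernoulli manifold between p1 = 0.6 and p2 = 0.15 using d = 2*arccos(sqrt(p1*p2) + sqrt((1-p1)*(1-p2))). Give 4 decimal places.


Geodesic distance on Bernoulli manifold:
d(p1,p2) = 2*arccos(sqrt(p1*p2) + sqrt((1-p1)*(1-p2))).
sqrt(p1*p2) = sqrt(0.6*0.15) = 0.3.
sqrt((1-p1)*(1-p2)) = sqrt(0.4*0.85) = 0.583095.
arg = 0.3 + 0.583095 = 0.883095.
d = 2*arccos(0.883095) = 0.9768

0.9768


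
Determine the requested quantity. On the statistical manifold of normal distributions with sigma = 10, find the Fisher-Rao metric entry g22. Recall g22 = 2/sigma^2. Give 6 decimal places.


For the 2-parameter normal family, the Fisher metric has:
  g11 = 1/sigma^2, g22 = 2/sigma^2.
sigma = 10, sigma^2 = 100.
g22 = 0.020000

0.020000


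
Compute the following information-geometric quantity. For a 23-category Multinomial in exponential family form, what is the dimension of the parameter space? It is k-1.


Exponential family dimension calculation:
For Multinomial with k=23 categories, dim = k-1 = 22.

22


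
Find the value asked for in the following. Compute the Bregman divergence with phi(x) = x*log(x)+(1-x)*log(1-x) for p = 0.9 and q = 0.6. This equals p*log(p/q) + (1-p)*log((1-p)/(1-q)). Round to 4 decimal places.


Bregman divergence with negative entropy generator:
D = p*log(p/q) + (1-p)*log((1-p)/(1-q)).
p = 0.9, q = 0.6.
p*log(p/q) = 0.9*log(0.9/0.6) = 0.364919.
(1-p)*log((1-p)/(1-q)) = 0.1*log(0.1/0.4) = -0.138629.
D = 0.364919 + -0.138629 = 0.2263

0.2263


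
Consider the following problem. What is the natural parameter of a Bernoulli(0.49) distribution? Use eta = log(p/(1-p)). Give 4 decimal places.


Natural parameter for Bernoulli: eta = log(p/(1-p)).
p = 0.49, 1-p = 0.51.
p/(1-p) = 0.960784.
eta = log(0.960784) = -0.0400

-0.0400


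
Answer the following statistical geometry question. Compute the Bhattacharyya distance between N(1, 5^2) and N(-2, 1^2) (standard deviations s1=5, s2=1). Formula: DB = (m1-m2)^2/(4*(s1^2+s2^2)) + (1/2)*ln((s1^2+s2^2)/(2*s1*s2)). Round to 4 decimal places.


Bhattacharyya distance between two Gaussians:
DB = (m1-m2)^2/(4*(s1^2+s2^2)) + (1/2)*ln((s1^2+s2^2)/(2*s1*s2)).
(m1-m2)^2 = (3)^2 = 9.
s1^2+s2^2 = 25 + 1 = 26.
term1 = 9/104 = 0.086538.
term2 = 0.5*ln(26/10.0) = 0.477756.
DB = 0.086538 + 0.477756 = 0.5643

0.5643


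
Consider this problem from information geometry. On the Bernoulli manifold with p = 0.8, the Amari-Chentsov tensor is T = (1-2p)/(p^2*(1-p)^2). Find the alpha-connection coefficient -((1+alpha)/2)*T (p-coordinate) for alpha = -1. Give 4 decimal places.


Skewness (Amari-Chentsov) tensor: T = (1-2p)/(p^2*(1-p)^2).
p = 0.8, 1-2p = -0.6, p^2 = 0.64, (1-p)^2 = 0.04.
T = -0.6/(0.64 * 0.04) = -23.4375.
In the p-coordinate, Gamma^(alpha) = Gamma^(0) - (alpha/2)*T with Gamma^(0) = (1/2)*g'(p) = -T/2,
so Gamma^(alpha) = -((1+alpha)/2)*T.
alpha = -1, -(1+alpha)/2 = 0.0.
Gamma = 0.0 * -23.4375 = 0.0000

0.0000


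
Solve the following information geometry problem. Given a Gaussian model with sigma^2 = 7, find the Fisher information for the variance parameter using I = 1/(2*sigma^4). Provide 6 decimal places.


Fisher information for variance: I(sigma^2) = 1/(2*sigma^4).
sigma^2 = 7, so sigma^4 = 49.
I = 1/(2*49) = 1/98 = 0.010204

0.010204


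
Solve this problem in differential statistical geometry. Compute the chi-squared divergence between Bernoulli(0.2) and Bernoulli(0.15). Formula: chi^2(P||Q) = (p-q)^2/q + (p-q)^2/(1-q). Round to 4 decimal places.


Chi-squared divergence between Bernoulli distributions:
chi^2 = (p-q)^2/q + (p-q)^2/(1-q).
p = 0.2, q = 0.15, p-q = 0.05.
(p-q)^2 = 0.0025.
term1 = 0.0025/0.15 = 0.016667.
term2 = 0.0025/0.85 = 0.002941.
chi^2 = 0.016667 + 0.002941 = 0.0196

0.0196


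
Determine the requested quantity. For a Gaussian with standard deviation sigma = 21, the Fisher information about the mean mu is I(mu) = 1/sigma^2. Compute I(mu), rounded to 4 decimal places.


The Fisher information for the mean of a normal distribution is I(mu) = 1/sigma^2.
sigma = 21, so sigma^2 = 441.
I(mu) = 1/441 = 0.0023

0.0023


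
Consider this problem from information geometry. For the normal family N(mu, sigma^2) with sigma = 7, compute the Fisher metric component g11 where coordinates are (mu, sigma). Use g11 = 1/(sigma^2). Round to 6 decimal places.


For the 2-parameter normal family, the Fisher metric has:
  g11 = 1/sigma^2, g22 = 2/sigma^2.
sigma = 7, sigma^2 = 49.
g11 = 0.020408

0.020408


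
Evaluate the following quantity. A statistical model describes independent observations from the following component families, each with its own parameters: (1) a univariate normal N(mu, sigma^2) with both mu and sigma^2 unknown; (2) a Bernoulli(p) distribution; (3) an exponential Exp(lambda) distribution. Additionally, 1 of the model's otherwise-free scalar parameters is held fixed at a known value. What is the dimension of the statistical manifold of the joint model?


The dimension of a statistical manifold equals the number of free
(independent) real parameters of the model. For a product of independent
blocks the parameter counts add.
- normal (mu, sigma^2): 2.
- Bernoulli (p): 1.
- exponential (lambda): 1.
Total = 2 + 1 + 1 = 4.
1 parameter(s) fixed at known values: 4 - 1 = 3.
Dimension = 3

3


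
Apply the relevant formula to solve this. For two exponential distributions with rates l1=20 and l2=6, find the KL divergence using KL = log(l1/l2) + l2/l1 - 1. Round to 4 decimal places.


KL divergence for exponential family:
KL = log(l1/l2) + l2/l1 - 1.
log(20/6) = 1.203973.
6/20 = 0.3.
KL = 1.203973 + 0.3 - 1 = 0.5040

0.5040


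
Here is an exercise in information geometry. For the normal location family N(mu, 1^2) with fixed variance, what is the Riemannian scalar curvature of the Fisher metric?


This family has a single free parameter, so its statistical manifold
is 1-dimensional. The Riemann curvature tensor of any 1-dimensional
Riemannian manifold vanishes identically, so R = 0.

0


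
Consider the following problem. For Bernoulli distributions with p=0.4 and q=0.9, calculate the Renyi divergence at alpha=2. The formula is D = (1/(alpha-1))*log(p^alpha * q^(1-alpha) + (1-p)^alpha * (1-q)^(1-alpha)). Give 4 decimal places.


Renyi divergence of order alpha between Bernoulli distributions:
D = (1/(alpha-1))*log(p^alpha * q^(1-alpha) + (1-p)^alpha * (1-q)^(1-alpha)).
alpha = 2, p = 0.4, q = 0.9.
p^alpha * q^(1-alpha) = 0.4^2 * 0.9^-1 = 0.177778.
(1-p)^alpha * (1-q)^(1-alpha) = 0.6^2 * 0.1^-1 = 3.6.
sum = 0.177778 + 3.6 = 3.777778.
D = (1/1)*log(3.777778) = 1.3291

1.3291


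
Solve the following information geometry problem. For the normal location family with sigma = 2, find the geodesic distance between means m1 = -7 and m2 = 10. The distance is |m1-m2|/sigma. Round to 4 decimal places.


On the fixed-variance normal subfamily, geodesic distance = |m1-m2|/sigma.
|-7 - 10| = 17.
sigma = 2.
d = 17/2 = 8.5000

8.5000


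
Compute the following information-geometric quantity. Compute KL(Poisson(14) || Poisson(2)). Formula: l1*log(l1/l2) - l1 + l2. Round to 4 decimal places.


KL divergence for Poisson:
KL = l1*log(l1/l2) - l1 + l2.
l1 = 14, l2 = 2.
log(14/2) = 1.94591.
l1*log(l1/l2) = 14 * 1.94591 = 27.242742.
KL = 27.242742 - 14 + 2 = 15.2427

15.2427


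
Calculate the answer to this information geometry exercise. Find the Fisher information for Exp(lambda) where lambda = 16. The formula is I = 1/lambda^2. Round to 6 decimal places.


Fisher information for exponential: I(lambda) = 1/lambda^2.
lambda = 16, lambda^2 = 256.
I = 1/256 = 0.003906

0.003906


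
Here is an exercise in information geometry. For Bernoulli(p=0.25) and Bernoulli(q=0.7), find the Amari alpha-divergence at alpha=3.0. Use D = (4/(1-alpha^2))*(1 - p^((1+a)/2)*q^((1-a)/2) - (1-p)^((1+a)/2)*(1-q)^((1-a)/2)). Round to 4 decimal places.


Amari alpha-divergence:
D = (4/(1-alpha^2))*(1 - p^((1+a)/2)*q^((1-a)/2) - (1-p)^((1+a)/2)*(1-q)^((1-a)/2)).
alpha = 3.0, p = 0.25, q = 0.7.
e1 = (1+alpha)/2 = 2.0, e2 = (1-alpha)/2 = -1.0.
t1 = p^e1 * q^e2 = 0.25^2.0 * 0.7^-1.0 = 0.089286.
t2 = (1-p)^e1 * (1-q)^e2 = 0.75^2.0 * 0.3^-1.0 = 1.875.
4/(1-alpha^2) = -0.5.
D = -0.5*(1 - 0.089286 - 1.875) = 0.4821

0.4821


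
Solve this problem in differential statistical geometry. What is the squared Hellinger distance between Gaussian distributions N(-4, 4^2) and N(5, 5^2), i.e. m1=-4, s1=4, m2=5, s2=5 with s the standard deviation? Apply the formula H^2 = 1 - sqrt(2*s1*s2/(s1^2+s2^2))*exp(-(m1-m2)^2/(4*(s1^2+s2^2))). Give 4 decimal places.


Squared Hellinger distance for Gaussians:
H^2 = 1 - sqrt(2*s1*s2/(s1^2+s2^2)) * exp(-(m1-m2)^2/(4*(s1^2+s2^2))).
s1^2 = 16, s2^2 = 25, s1^2+s2^2 = 41.
sqrt(2*4*5/(41)) = 0.98773.
(m1-m2)^2 = (-9)^2 = 81.
exp(-81/(4*41)) = exp(-0.493902) = 0.61024.
H^2 = 1 - 0.98773*0.61024 = 0.3972

0.3972


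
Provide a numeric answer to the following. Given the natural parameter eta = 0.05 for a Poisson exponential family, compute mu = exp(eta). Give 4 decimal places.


Expectation parameter for Poisson exponential family:
mu = exp(eta).
eta = 0.05.
mu = exp(0.05) = 1.0513

1.0513


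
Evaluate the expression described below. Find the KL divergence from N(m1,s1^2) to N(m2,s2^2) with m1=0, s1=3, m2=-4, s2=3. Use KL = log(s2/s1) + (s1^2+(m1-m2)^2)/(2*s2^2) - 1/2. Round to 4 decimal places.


KL divergence between normal distributions:
KL = log(s2/s1) + (s1^2 + (m1-m2)^2)/(2*s2^2) - 1/2.
log(3/3) = 0.0.
(3^2 + (0--4)^2)/(2*3^2) = (9 + 16)/18 = 1.388889.
KL = 0.0 + 1.388889 - 0.5 = 0.8889

0.8889


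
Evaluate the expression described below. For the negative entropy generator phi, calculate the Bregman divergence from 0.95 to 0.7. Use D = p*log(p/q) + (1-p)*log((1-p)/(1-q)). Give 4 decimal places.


Bregman divergence with negative entropy generator:
D = p*log(p/q) + (1-p)*log((1-p)/(1-q)).
p = 0.95, q = 0.7.
p*log(p/q) = 0.95*log(0.95/0.7) = 0.290113.
(1-p)*log((1-p)/(1-q)) = 0.05*log(0.05/0.3) = -0.089588.
D = 0.290113 + -0.089588 = 0.2005

0.2005


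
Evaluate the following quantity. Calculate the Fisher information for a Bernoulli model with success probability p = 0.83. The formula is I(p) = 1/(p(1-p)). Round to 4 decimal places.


For Bernoulli(p), Fisher information is I(p) = 1/(p*(1-p)).
p = 0.83, 1-p = 0.17.
p*(1-p) = 0.1411.
I(p) = 1/0.1411 = 7.0872

7.0872


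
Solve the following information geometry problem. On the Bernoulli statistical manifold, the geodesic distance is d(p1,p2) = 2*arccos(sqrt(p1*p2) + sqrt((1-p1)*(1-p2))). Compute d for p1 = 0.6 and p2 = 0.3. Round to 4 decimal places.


Geodesic distance on Bernoulli manifold:
d(p1,p2) = 2*arccos(sqrt(p1*p2) + sqrt((1-p1)*(1-p2))).
sqrt(p1*p2) = sqrt(0.6*0.3) = 0.424264.
sqrt((1-p1)*(1-p2)) = sqrt(0.4*0.7) = 0.52915.
arg = 0.424264 + 0.52915 = 0.953414.
d = 2*arccos(0.953414) = 0.6129

0.6129


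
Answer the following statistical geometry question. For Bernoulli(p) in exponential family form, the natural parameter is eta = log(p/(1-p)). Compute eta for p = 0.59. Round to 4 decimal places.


Natural parameter for Bernoulli: eta = log(p/(1-p)).
p = 0.59, 1-p = 0.41.
p/(1-p) = 1.439024.
eta = log(1.439024) = 0.3640

0.3640


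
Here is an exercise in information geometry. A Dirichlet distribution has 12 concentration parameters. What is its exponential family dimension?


Exponential family dimension calculation:
Dirichlet with 12 components has 12 natural parameters.

12


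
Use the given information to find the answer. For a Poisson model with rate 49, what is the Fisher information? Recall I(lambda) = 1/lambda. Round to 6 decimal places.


Fisher information for Poisson: I(lambda) = 1/lambda.
lambda = 49.
I(lambda) = 1/49 = 0.020408

0.020408


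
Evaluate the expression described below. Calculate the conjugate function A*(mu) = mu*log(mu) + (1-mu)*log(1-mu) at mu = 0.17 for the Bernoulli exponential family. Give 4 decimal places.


Legendre transform for Bernoulli:
A*(mu) = mu*log(mu) + (1-mu)*log(1-mu).
mu = 0.17, 1-mu = 0.83.
mu*log(mu) = 0.17*log(0.17) = -0.301233.
(1-mu)*log(1-mu) = 0.83*log(0.83) = -0.154654.
A* = -0.301233 + -0.154654 = -0.4559

-0.4559


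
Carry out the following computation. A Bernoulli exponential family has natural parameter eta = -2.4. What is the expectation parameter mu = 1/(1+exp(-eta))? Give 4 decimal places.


Dual coordinate (expectation parameter) for Bernoulli:
mu = 1/(1+exp(-eta)).
eta = -2.4.
exp(-eta) = exp(2.4) = 11.023176.
mu = 1/(1+11.023176) = 0.0832

0.0832


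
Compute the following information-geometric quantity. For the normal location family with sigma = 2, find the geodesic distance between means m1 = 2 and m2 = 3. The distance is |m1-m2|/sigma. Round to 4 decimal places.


On the fixed-variance normal subfamily, geodesic distance = |m1-m2|/sigma.
|2 - 3| = 1.
sigma = 2.
d = 1/2 = 0.5000

0.5000


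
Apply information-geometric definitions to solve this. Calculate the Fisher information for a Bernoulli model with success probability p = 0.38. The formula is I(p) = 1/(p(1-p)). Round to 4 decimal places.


For Bernoulli(p), Fisher information is I(p) = 1/(p*(1-p)).
p = 0.38, 1-p = 0.62.
p*(1-p) = 0.2356.
I(p) = 1/0.2356 = 4.2445

4.2445


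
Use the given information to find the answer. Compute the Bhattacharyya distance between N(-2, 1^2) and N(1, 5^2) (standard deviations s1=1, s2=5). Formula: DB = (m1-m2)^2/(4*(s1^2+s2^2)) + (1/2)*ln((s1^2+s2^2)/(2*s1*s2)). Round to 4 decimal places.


Bhattacharyya distance between two Gaussians:
DB = (m1-m2)^2/(4*(s1^2+s2^2)) + (1/2)*ln((s1^2+s2^2)/(2*s1*s2)).
(m1-m2)^2 = (-3)^2 = 9.
s1^2+s2^2 = 1 + 25 = 26.
term1 = 9/104 = 0.086538.
term2 = 0.5*ln(26/10.0) = 0.477756.
DB = 0.086538 + 0.477756 = 0.5643

0.5643


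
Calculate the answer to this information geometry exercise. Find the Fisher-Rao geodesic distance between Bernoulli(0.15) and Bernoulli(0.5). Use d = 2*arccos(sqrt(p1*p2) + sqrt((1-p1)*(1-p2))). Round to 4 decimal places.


Geodesic distance on Bernoulli manifold:
d(p1,p2) = 2*arccos(sqrt(p1*p2) + sqrt((1-p1)*(1-p2))).
sqrt(p1*p2) = sqrt(0.15*0.5) = 0.273861.
sqrt((1-p1)*(1-p2)) = sqrt(0.85*0.5) = 0.65192.
arg = 0.273861 + 0.65192 = 0.925782.
d = 2*arccos(0.925782) = 0.7754

0.7754


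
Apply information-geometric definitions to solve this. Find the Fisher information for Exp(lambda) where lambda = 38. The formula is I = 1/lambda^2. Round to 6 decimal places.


Fisher information for exponential: I(lambda) = 1/lambda^2.
lambda = 38, lambda^2 = 1444.
I = 1/1444 = 0.000693

0.000693


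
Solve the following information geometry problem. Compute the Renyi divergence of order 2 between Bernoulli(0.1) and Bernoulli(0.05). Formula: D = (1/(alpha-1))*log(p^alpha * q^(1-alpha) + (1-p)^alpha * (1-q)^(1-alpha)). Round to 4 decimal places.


Renyi divergence of order alpha between Bernoulli distributions:
D = (1/(alpha-1))*log(p^alpha * q^(1-alpha) + (1-p)^alpha * (1-q)^(1-alpha)).
alpha = 2, p = 0.1, q = 0.05.
p^alpha * q^(1-alpha) = 0.1^2 * 0.05^-1 = 0.2.
(1-p)^alpha * (1-q)^(1-alpha) = 0.9^2 * 0.95^-1 = 0.852632.
sum = 0.2 + 0.852632 = 1.052632.
D = (1/1)*log(1.052632) = 0.0513

0.0513


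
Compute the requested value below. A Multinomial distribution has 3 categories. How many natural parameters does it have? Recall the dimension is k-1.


Exponential family dimension calculation:
For Multinomial with k=3 categories, dim = k-1 = 2.

2


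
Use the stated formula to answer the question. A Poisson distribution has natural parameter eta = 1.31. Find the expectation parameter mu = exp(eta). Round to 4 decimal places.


Expectation parameter for Poisson exponential family:
mu = exp(eta).
eta = 1.31.
mu = exp(1.31) = 3.7062

3.7062


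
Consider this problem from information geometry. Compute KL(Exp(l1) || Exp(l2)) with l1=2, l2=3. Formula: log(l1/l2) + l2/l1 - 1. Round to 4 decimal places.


KL divergence for exponential family:
KL = log(l1/l2) + l2/l1 - 1.
log(2/3) = -0.405465.
3/2 = 1.5.
KL = -0.405465 + 1.5 - 1 = 0.0945

0.0945


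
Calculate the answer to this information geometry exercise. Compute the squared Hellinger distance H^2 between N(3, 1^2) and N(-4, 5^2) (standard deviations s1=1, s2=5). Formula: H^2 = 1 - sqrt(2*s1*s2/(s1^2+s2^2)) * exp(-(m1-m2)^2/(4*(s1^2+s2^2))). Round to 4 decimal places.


Squared Hellinger distance for Gaussians:
H^2 = 1 - sqrt(2*s1*s2/(s1^2+s2^2)) * exp(-(m1-m2)^2/(4*(s1^2+s2^2))).
s1^2 = 1, s2^2 = 25, s1^2+s2^2 = 26.
sqrt(2*1*5/(26)) = 0.620174.
(m1-m2)^2 = (7)^2 = 49.
exp(-49/(4*26)) = exp(-0.471154) = 0.624282.
H^2 = 1 - 0.620174*0.624282 = 0.6128

0.6128


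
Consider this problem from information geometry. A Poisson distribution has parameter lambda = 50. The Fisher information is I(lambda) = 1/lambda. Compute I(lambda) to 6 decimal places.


Fisher information for Poisson: I(lambda) = 1/lambda.
lambda = 50.
I(lambda) = 1/50 = 0.020000

0.020000


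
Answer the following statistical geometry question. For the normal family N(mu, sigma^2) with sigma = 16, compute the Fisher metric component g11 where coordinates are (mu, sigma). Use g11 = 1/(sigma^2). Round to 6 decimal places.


For the 2-parameter normal family, the Fisher metric has:
  g11 = 1/sigma^2, g22 = 2/sigma^2.
sigma = 16, sigma^2 = 256.
g11 = 0.003906

0.003906


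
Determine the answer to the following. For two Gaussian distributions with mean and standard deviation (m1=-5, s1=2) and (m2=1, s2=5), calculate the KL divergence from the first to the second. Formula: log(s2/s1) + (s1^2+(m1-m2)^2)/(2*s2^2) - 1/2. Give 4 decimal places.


KL divergence between normal distributions:
KL = log(s2/s1) + (s1^2 + (m1-m2)^2)/(2*s2^2) - 1/2.
log(5/2) = 0.916291.
(2^2 + (-5-1)^2)/(2*5^2) = (4 + 36)/50 = 0.8.
KL = 0.916291 + 0.8 - 0.5 = 1.2163

1.2163


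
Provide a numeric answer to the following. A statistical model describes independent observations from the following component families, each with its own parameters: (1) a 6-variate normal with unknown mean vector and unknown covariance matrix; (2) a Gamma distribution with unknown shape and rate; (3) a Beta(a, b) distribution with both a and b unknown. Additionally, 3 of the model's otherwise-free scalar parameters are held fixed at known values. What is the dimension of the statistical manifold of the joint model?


The dimension of a statistical manifold equals the number of free
(independent) real parameters of the model. For a product of independent
blocks the parameter counts add.
- 6-variate normal: 6 (mean) + 6*7/2 = 21 (symmetric covariance) = 27.
- Gamma (shape, rate): 2.
- Beta (a, b): 2.
Total = 27 + 2 + 2 = 31.
3 parameter(s) fixed at known values: 31 - 3 = 28.
Dimension = 28

28


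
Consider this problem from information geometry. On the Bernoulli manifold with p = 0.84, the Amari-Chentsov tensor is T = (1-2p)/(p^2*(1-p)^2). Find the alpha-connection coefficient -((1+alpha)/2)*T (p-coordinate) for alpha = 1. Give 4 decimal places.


Skewness (Amari-Chentsov) tensor: T = (1-2p)/(p^2*(1-p)^2).
p = 0.84, 1-2p = -0.68, p^2 = 0.7056, (1-p)^2 = 0.0256.
T = -0.68/(0.7056 * 0.0256) = -37.645266.
In the p-coordinate, Gamma^(alpha) = Gamma^(0) - (alpha/2)*T with Gamma^(0) = (1/2)*g'(p) = -T/2,
so Gamma^(alpha) = -((1+alpha)/2)*T.
alpha = 1, -(1+alpha)/2 = -1.0.
Gamma = -1.0 * -37.645266 = 37.6453

37.6453


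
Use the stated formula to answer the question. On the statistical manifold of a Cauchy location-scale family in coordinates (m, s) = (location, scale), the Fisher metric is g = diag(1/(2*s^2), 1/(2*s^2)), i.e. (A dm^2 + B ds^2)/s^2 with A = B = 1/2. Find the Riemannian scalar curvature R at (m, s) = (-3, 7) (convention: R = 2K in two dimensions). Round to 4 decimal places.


The metric has the form g = (A dm^2 + B ds^2)/s^2 with A = 1/2, B = 1/2.
Substitute u = sqrt(A/B)*m: g = B*(du^2 + ds^2)/s^2, i.e. B times the
Poincare upper half-plane metric, which has constant Gaussian curvature -1.
Scaling a 2D metric by a constant c divides the Gaussian curvature by c,
so K = -1/B = -1/(1/2) = -2.0000 everywhere (the point (m, s) = (-3, 7) is irrelevant:
the curvature is constant).
Scalar curvature in dimension 2: R = 2K = -2/(1/2) = -4.0000.

-4.0000


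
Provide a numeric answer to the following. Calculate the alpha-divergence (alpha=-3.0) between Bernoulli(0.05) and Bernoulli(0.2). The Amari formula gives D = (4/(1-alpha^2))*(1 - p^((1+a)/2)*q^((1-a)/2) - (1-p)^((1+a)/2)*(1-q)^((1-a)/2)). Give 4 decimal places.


Amari alpha-divergence:
D = (4/(1-alpha^2))*(1 - p^((1+a)/2)*q^((1-a)/2) - (1-p)^((1+a)/2)*(1-q)^((1-a)/2)).
alpha = -3.0, p = 0.05, q = 0.2.
e1 = (1+alpha)/2 = -1.0, e2 = (1-alpha)/2 = 2.0.
t1 = p^e1 * q^e2 = 0.05^-1.0 * 0.2^2.0 = 0.8.
t2 = (1-p)^e1 * (1-q)^e2 = 0.95^-1.0 * 0.8^2.0 = 0.673684.
4/(1-alpha^2) = -0.5.
D = -0.5*(1 - 0.8 - 0.673684) = 0.2368

0.2368


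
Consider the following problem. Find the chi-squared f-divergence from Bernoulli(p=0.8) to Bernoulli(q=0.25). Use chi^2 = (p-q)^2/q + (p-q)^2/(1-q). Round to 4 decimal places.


Chi-squared divergence between Bernoulli distributions:
chi^2 = (p-q)^2/q + (p-q)^2/(1-q).
p = 0.8, q = 0.25, p-q = 0.55.
(p-q)^2 = 0.3025.
term1 = 0.3025/0.25 = 1.21.
term2 = 0.3025/0.75 = 0.403333.
chi^2 = 1.21 + 0.403333 = 1.6133

1.6133


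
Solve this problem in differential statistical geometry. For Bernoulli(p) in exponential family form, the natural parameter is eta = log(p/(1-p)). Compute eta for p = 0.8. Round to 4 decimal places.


Natural parameter for Bernoulli: eta = log(p/(1-p)).
p = 0.8, 1-p = 0.2.
p/(1-p) = 4.0.
eta = log(4.0) = 1.3863

1.3863


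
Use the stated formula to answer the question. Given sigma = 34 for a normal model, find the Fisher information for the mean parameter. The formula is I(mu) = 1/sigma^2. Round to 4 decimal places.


The Fisher information for the mean of a normal distribution is I(mu) = 1/sigma^2.
sigma = 34, so sigma^2 = 1156.
I(mu) = 1/1156 = 0.0009

0.0009


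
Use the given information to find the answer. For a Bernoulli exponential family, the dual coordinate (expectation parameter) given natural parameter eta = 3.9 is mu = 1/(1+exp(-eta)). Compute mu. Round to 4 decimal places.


Dual coordinate (expectation parameter) for Bernoulli:
mu = 1/(1+exp(-eta)).
eta = 3.9.
exp(-eta) = exp(-3.9) = 0.020242.
mu = 1/(1+0.020242) = 0.9802

0.9802


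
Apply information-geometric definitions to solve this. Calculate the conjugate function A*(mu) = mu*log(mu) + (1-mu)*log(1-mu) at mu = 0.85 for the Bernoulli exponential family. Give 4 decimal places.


Legendre transform for Bernoulli:
A*(mu) = mu*log(mu) + (1-mu)*log(1-mu).
mu = 0.85, 1-mu = 0.15.
mu*log(mu) = 0.85*log(0.85) = -0.138141.
(1-mu)*log(1-mu) = 0.15*log(0.15) = -0.284568.
A* = -0.138141 + -0.284568 = -0.4227

-0.4227


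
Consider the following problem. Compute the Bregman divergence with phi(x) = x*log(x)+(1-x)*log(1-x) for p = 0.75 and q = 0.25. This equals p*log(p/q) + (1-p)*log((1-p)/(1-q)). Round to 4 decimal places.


Bregman divergence with negative entropy generator:
D = p*log(p/q) + (1-p)*log((1-p)/(1-q)).
p = 0.75, q = 0.25.
p*log(p/q) = 0.75*log(0.75/0.25) = 0.823959.
(1-p)*log((1-p)/(1-q)) = 0.25*log(0.25/0.75) = -0.274653.
D = 0.823959 + -0.274653 = 0.5493

0.5493


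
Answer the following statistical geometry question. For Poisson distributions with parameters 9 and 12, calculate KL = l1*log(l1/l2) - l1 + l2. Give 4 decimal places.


KL divergence for Poisson:
KL = l1*log(l1/l2) - l1 + l2.
l1 = 9, l2 = 12.
log(9/12) = -0.287682.
l1*log(l1/l2) = 9 * -0.287682 = -2.589139.
KL = -2.589139 - 9 + 12 = 0.4109

0.4109


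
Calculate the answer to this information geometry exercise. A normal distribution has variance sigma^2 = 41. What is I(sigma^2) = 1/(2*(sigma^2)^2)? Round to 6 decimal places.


Fisher information for variance: I(sigma^2) = 1/(2*sigma^4).
sigma^2 = 41, so sigma^4 = 1681.
I = 1/(2*1681) = 1/3362 = 0.000297

0.000297


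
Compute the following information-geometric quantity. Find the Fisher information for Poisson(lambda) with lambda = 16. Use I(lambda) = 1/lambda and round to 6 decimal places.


Fisher information for Poisson: I(lambda) = 1/lambda.
lambda = 16.
I(lambda) = 1/16 = 0.062500

0.062500


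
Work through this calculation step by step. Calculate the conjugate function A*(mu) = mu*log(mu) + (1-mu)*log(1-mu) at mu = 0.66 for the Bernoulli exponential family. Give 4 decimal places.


Legendre transform for Bernoulli:
A*(mu) = mu*log(mu) + (1-mu)*log(1-mu).
mu = 0.66, 1-mu = 0.34.
mu*log(mu) = 0.66*log(0.66) = -0.27424.
(1-mu)*log(1-mu) = 0.34*log(0.34) = -0.366795.
A* = -0.27424 + -0.366795 = -0.6410

-0.6410


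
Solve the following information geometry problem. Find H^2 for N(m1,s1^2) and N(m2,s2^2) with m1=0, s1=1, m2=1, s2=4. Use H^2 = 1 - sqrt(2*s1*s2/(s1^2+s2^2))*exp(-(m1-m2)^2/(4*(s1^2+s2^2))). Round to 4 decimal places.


Squared Hellinger distance for Gaussians:
H^2 = 1 - sqrt(2*s1*s2/(s1^2+s2^2)) * exp(-(m1-m2)^2/(4*(s1^2+s2^2))).
s1^2 = 1, s2^2 = 16, s1^2+s2^2 = 17.
sqrt(2*1*4/(17)) = 0.685994.
(m1-m2)^2 = (-1)^2 = 1.
exp(-1/(4*17)) = exp(-0.014706) = 0.985402.
H^2 = 1 - 0.685994*0.985402 = 0.3240

0.3240


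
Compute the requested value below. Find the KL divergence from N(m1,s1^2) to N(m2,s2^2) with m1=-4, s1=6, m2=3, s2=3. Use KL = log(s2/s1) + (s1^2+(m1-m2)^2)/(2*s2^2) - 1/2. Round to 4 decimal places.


KL divergence between normal distributions:
KL = log(s2/s1) + (s1^2 + (m1-m2)^2)/(2*s2^2) - 1/2.
log(3/6) = -0.693147.
(6^2 + (-4-3)^2)/(2*3^2) = (36 + 49)/18 = 4.722222.
KL = -0.693147 + 4.722222 - 0.5 = 3.5291

3.5291


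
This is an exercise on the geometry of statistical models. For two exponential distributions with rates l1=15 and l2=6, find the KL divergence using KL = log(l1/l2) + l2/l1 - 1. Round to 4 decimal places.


KL divergence for exponential family:
KL = log(l1/l2) + l2/l1 - 1.
log(15/6) = 0.916291.
6/15 = 0.4.
KL = 0.916291 + 0.4 - 1 = 0.3163

0.3163


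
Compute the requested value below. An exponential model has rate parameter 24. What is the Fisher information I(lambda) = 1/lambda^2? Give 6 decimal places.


Fisher information for exponential: I(lambda) = 1/lambda^2.
lambda = 24, lambda^2 = 576.
I = 1/576 = 0.001736

0.001736


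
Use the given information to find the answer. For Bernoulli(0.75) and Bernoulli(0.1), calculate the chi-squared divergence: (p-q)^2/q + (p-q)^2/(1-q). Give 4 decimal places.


Chi-squared divergence between Bernoulli distributions:
chi^2 = (p-q)^2/q + (p-q)^2/(1-q).
p = 0.75, q = 0.1, p-q = 0.65.
(p-q)^2 = 0.4225.
term1 = 0.4225/0.1 = 4.225.
term2 = 0.4225/0.9 = 0.469444.
chi^2 = 4.225 + 0.469444 = 4.6944

4.6944


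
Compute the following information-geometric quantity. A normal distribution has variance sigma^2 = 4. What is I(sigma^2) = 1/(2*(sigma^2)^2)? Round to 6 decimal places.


Fisher information for variance: I(sigma^2) = 1/(2*sigma^4).
sigma^2 = 4, so sigma^4 = 16.
I = 1/(2*16) = 1/32 = 0.031250

0.031250


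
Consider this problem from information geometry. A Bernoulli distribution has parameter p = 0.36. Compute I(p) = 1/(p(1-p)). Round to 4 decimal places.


For Bernoulli(p), Fisher information is I(p) = 1/(p*(1-p)).
p = 0.36, 1-p = 0.64.
p*(1-p) = 0.2304.
I(p) = 1/0.2304 = 4.3403

4.3403


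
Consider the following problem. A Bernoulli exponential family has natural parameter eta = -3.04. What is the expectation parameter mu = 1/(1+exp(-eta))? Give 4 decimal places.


Dual coordinate (expectation parameter) for Bernoulli:
mu = 1/(1+exp(-eta)).
eta = -3.04.
exp(-eta) = exp(3.04) = 20.905243.
mu = 1/(1+20.905243) = 0.0457

0.0457


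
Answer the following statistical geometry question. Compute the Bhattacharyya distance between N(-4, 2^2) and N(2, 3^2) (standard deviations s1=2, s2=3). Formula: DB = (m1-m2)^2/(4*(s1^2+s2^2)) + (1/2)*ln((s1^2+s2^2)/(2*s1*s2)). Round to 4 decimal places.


Bhattacharyya distance between two Gaussians:
DB = (m1-m2)^2/(4*(s1^2+s2^2)) + (1/2)*ln((s1^2+s2^2)/(2*s1*s2)).
(m1-m2)^2 = (-6)^2 = 36.
s1^2+s2^2 = 4 + 9 = 13.
term1 = 36/52 = 0.692308.
term2 = 0.5*ln(13/12.0) = 0.040021.
DB = 0.692308 + 0.040021 = 0.7323

0.7323


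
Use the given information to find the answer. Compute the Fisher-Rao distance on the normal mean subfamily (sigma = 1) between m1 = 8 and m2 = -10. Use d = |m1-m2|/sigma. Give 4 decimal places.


On the fixed-variance normal subfamily, geodesic distance = |m1-m2|/sigma.
|8 - -10| = 18.
sigma = 1.
d = 18/1 = 18.0000

18.0000


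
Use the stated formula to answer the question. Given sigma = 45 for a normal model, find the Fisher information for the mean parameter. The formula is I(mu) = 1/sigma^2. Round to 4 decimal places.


The Fisher information for the mean of a normal distribution is I(mu) = 1/sigma^2.
sigma = 45, so sigma^2 = 2025.
I(mu) = 1/2025 = 0.0005

0.0005


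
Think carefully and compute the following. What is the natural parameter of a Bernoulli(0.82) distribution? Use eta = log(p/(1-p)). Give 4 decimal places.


Natural parameter for Bernoulli: eta = log(p/(1-p)).
p = 0.82, 1-p = 0.18.
p/(1-p) = 4.555556.
eta = log(4.555556) = 1.5163

1.5163


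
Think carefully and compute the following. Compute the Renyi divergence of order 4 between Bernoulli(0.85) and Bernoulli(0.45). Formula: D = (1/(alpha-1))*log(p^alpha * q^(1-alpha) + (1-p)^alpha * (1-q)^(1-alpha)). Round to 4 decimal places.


Renyi divergence of order alpha between Bernoulli distributions:
D = (1/(alpha-1))*log(p^alpha * q^(1-alpha) + (1-p)^alpha * (1-q)^(1-alpha)).
alpha = 4, p = 0.85, q = 0.45.
p^alpha * q^(1-alpha) = 0.85^4 * 0.45^-3 = 5.728464.
(1-p)^alpha * (1-q)^(1-alpha) = 0.15^4 * 0.55^-3 = 0.003043.
sum = 5.728464 + 0.003043 = 5.731506.
D = (1/3)*log(5.731506) = 0.5820

0.5820


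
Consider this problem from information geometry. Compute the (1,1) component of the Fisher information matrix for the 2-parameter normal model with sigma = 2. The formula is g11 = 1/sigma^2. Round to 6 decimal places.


For the 2-parameter normal family, the Fisher metric has:
  g11 = 1/sigma^2, g22 = 2/sigma^2.
sigma = 2, sigma^2 = 4.
g11 = 0.250000

0.250000
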